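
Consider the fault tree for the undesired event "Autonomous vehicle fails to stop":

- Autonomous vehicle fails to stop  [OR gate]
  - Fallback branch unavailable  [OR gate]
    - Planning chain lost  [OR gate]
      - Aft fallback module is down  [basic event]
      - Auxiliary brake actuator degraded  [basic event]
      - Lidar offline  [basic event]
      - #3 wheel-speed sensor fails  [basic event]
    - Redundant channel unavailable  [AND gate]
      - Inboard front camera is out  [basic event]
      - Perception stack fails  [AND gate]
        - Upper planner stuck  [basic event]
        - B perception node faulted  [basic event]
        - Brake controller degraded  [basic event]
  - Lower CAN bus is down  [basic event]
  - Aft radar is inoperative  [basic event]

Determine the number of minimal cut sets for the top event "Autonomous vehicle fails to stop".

7

Planning chain lost [OR]: union of children's cut sets → 4 cut set(s).
Perception stack fails [AND]: one cut set from each child combined → 1 × 1 × 1 = 1 cut set(s).
Redundant channel unavailable [AND]: one cut set from each child combined → 1 × 1 = 1 cut set(s).
Fallback branch unavailable [OR]: union of children's cut sets → 5 cut set(s).
Autonomous vehicle fails to stop [OR]: union of children's cut sets → 7 cut set(s).
Minimal cut sets: {Aft fallback module is down}; {Auxiliary brake actuator degraded}; {Lidar offline}; {#3 wheel-speed sensor fails}; {B perception node faulted, Brake controller degraded, Inboard front camera is out, Upper planner stuck}; {Lower CAN bus is down}; {Aft radar is inoperative}.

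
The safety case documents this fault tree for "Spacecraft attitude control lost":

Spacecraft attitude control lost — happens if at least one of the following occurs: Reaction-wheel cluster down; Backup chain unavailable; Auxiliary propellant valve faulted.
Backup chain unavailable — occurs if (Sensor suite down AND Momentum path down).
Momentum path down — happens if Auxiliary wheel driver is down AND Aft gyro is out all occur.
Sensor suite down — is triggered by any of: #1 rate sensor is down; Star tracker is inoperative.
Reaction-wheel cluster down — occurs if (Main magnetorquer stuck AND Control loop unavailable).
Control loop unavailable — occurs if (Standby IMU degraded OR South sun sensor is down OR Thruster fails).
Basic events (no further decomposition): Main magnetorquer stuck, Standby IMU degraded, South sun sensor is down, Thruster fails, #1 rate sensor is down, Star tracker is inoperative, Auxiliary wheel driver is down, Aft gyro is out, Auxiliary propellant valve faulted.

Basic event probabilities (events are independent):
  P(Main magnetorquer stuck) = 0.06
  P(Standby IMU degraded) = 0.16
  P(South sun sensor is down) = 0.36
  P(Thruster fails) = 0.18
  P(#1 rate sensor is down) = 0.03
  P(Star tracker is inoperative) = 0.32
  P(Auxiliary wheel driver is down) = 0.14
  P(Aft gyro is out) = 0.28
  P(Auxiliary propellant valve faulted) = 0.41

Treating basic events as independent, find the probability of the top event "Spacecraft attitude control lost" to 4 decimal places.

0.4374

P(Control loop unavailable) [OR] = 1 − (1−0.16) × (1−0.36) × (1−0.18) = 0.559168
P(Reaction-wheel cluster down) [AND] = 0.06 × 0.559168 = 0.033550
P(Sensor suite down) [OR] = 1 − (1−0.03) × (1−0.32) = 0.340400
P(Momentum path down) [AND] = 0.14 × 0.28 = 0.039200
P(Backup chain unavailable) [AND] = 0.340400 × 0.039200 = 0.013344
P(Spacecraft attitude control lost) [OR] = 1 − (1−0.033550) × (1−0.013344) × (1−0.41) = 0.437403
Rounded to 4 decimal places: P(Spacecraft attitude control lost) ≈ 0.4374.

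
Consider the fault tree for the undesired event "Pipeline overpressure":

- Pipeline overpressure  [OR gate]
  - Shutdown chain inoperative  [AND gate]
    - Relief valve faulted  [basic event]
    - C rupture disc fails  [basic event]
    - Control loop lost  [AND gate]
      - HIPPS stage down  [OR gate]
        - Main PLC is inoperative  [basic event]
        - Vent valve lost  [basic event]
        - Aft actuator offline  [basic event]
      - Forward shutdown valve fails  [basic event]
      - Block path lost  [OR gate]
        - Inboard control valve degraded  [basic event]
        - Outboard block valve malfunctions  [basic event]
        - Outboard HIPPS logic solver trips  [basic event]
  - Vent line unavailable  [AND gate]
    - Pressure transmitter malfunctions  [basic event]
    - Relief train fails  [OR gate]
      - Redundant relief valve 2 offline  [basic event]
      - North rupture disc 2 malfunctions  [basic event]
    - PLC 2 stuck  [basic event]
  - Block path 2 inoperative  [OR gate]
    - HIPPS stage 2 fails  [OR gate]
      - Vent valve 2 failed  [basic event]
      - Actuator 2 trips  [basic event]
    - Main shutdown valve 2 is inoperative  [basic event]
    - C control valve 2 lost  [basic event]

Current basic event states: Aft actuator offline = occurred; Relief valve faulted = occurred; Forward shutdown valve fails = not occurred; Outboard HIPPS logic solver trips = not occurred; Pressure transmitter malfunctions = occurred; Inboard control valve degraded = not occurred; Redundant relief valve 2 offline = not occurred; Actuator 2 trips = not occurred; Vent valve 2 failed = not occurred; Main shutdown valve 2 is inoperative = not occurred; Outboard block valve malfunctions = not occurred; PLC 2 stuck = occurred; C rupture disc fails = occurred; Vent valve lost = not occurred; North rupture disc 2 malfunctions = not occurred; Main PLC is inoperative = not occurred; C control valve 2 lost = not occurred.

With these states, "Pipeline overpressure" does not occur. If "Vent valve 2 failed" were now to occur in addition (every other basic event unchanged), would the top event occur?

Counterfactual: set "Vent valve 2 failed" to occurred.
HIPPS stage down [OR]: Main PLC is inoperative=not, Vent valve lost=not, Aft actuator offline=occurs → at least one input occurs → occurs.
Block path lost [OR]: Inboard control valve degraded=not, Outboard block valve malfunctions=not, Outboard HIPPS logic solver trips=not → no input occurs → does not occur.
Control loop lost [AND]: HIPPS stage down=occurs, Forward shutdown valve fails=not, Block path lost=not → not all inputs occur → does not occur.
Shutdown chain inoperative [AND]: Relief valve faulted=occurs, C rupture disc fails=occurs, Control loop lost=not → not all inputs occur → does not occur.
Relief train fails [OR]: Redundant relief valve 2 offline=not, North rupture disc 2 malfunctions=not → no input occurs → does not occur.
Vent line unavailable [AND]: Pressure transmitter malfunctions=occurs, Relief train fails=not, PLC 2 stuck=occurs → not all inputs occur → does not occur.
HIPPS stage 2 fails [OR]: Vent valve 2 failed=occurs, Actuator 2 trips=not → at least one input occurs → occurs.
Block path 2 inoperative [OR]: HIPPS stage 2 fails=occurs, Main shutdown valve 2 is inoperative=not, C control valve 2 lost=not → at least one input occurs → occurs.
Pipeline overpressure [OR]: Shutdown chain inoperative=not, Vent line unavailable=not, Block path 2 inoperative=occurs → at least one input occurs → occurs.

Yes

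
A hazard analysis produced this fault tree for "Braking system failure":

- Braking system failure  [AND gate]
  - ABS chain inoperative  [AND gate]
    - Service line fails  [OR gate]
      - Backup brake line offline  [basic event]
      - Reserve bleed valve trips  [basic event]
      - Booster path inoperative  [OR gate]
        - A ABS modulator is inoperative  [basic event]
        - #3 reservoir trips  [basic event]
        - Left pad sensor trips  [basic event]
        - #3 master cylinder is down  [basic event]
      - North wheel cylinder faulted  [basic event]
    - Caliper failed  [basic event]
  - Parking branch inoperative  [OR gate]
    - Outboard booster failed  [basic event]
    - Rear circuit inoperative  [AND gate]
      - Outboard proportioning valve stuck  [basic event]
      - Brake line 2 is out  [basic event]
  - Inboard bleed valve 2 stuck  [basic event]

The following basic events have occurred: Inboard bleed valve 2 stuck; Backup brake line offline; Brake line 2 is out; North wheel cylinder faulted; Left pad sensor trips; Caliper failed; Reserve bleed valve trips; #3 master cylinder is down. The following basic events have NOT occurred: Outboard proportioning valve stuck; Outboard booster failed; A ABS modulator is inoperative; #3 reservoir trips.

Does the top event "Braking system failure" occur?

No

Booster path inoperative [OR]: A ABS modulator is inoperative=not, #3 reservoir trips=not, Left pad sensor trips=occurs, #3 master cylinder is down=occurs → at least one input occurs → occurs.
Service line fails [OR]: Backup brake line offline=occurs, Reserve bleed valve trips=occurs, Booster path inoperative=occurs, North wheel cylinder faulted=occurs → at least one input occurs → occurs.
ABS chain inoperative [AND]: Service line fails=occurs, Caliper failed=occurs → all inputs occur → occurs.
Rear circuit inoperative [AND]: Outboard proportioning valve stuck=not, Brake line 2 is out=occurs → not all inputs occur → does not occur.
Parking branch inoperative [OR]: Outboard booster failed=not, Rear circuit inoperative=not → no input occurs → does not occur.
Braking system failure [AND]: ABS chain inoperative=occurs, Parking branch inoperative=not, Inboard bleed valve 2 stuck=occurs → not all inputs occur → does not occur.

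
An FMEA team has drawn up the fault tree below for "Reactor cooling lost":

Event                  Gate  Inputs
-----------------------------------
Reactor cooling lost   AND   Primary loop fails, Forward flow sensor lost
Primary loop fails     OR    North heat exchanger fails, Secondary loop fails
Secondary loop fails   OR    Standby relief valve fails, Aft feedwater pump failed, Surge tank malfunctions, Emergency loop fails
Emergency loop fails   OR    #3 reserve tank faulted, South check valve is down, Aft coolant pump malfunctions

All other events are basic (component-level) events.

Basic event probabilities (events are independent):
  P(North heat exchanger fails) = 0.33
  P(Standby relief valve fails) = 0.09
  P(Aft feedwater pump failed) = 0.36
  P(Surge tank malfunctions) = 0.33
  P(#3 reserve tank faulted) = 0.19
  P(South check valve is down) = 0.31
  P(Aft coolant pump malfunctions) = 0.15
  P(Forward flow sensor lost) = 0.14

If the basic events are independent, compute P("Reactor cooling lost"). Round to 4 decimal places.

P(Emergency loop fails) [OR] = 1 − (1−0.19) × (1−0.31) × (1−0.15) = 0.524935
P(Secondary loop fails) [OR] = 1 − (1−0.09) × (1−0.36) × (1−0.33) × (1−0.524935) = 0.814626
P(Primary loop fails) [OR] = 1 − (1−0.33) × (1−0.814626) = 0.875799
P(Reactor cooling lost) [AND] = 0.875799 × 0.14 = 0.122612
Rounded to 4 decimal places: P(Reactor cooling lost) ≈ 0.1226.

0.1226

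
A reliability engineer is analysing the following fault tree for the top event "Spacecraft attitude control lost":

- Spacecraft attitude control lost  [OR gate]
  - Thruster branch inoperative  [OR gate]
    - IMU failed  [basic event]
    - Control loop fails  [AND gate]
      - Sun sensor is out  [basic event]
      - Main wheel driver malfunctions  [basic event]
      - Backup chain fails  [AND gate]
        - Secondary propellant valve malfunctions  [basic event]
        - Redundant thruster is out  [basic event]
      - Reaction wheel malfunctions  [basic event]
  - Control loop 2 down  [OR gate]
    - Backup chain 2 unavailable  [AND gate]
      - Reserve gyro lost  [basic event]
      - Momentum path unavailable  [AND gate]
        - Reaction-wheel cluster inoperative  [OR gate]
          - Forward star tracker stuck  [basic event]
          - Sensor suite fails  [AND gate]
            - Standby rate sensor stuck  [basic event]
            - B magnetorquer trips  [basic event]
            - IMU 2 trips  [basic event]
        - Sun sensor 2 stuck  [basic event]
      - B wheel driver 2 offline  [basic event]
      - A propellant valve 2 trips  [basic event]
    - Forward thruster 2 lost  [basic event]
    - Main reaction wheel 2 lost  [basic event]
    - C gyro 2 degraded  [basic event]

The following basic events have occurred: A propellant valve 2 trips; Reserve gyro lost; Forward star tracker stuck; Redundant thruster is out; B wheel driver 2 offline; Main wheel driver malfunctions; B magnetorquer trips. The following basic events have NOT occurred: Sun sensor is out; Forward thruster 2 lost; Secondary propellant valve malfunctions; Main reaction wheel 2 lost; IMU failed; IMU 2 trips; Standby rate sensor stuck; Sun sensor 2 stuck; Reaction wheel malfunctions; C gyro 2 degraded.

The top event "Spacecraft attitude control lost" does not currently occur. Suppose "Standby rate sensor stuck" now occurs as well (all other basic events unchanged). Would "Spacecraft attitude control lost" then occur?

Counterfactual: set "Standby rate sensor stuck" to occurred.
Backup chain fails [AND]: Secondary propellant valve malfunctions=not, Redundant thruster is out=occurs → not all inputs occur → does not occur.
Control loop fails [AND]: Sun sensor is out=not, Main wheel driver malfunctions=occurs, Backup chain fails=not, Reaction wheel malfunctions=not → not all inputs occur → does not occur.
Thruster branch inoperative [OR]: IMU failed=not, Control loop fails=not → no input occurs → does not occur.
Sensor suite fails [AND]: Standby rate sensor stuck=occurs, B magnetorquer trips=occurs, IMU 2 trips=not → not all inputs occur → does not occur.
Reaction-wheel cluster inoperative [OR]: Forward star tracker stuck=occurs, Sensor suite fails=not → at least one input occurs → occurs.
Momentum path unavailable [AND]: Reaction-wheel cluster inoperative=occurs, Sun sensor 2 stuck=not → not all inputs occur → does not occur.
Backup chain 2 unavailable [AND]: Reserve gyro lost=occurs, Momentum path unavailable=not, B wheel driver 2 offline=occurs, A propellant valve 2 trips=occurs → not all inputs occur → does not occur.
Control loop 2 down [OR]: Backup chain 2 unavailable=not, Forward thruster 2 lost=not, Main reaction wheel 2 lost=not, C gyro 2 degraded=not → no input occurs → does not occur.
Spacecraft attitude control lost [OR]: Thruster branch inoperative=not, Control loop 2 down=not → no input occurs → does not occur.

No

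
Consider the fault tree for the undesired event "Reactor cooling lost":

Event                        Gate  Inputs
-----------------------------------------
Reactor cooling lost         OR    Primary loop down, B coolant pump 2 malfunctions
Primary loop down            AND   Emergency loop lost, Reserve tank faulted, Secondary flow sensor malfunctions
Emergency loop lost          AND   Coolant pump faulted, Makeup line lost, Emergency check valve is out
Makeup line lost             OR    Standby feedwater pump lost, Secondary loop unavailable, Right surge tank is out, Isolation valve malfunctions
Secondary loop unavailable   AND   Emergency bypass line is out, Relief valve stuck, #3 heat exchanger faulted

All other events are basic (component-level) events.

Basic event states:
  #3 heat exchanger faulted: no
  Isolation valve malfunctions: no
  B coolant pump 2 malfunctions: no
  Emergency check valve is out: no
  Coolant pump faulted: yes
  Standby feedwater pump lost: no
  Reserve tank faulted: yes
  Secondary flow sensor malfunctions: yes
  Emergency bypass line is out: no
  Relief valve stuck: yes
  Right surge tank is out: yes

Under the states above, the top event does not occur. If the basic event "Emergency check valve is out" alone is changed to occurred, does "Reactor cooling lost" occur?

Yes

Counterfactual: set "Emergency check valve is out" to occurred.
Secondary loop unavailable [AND]: Emergency bypass line is out=not, Relief valve stuck=occurs, #3 heat exchanger faulted=not → not all inputs occur → does not occur.
Makeup line lost [OR]: Standby feedwater pump lost=not, Secondary loop unavailable=not, Right surge tank is out=occurs, Isolation valve malfunctions=not → at least one input occurs → occurs.
Emergency loop lost [AND]: Coolant pump faulted=occurs, Makeup line lost=occurs, Emergency check valve is out=occurs → all inputs occur → occurs.
Primary loop down [AND]: Emergency loop lost=occurs, Reserve tank faulted=occurs, Secondary flow sensor malfunctions=occurs → all inputs occur → occurs.
Reactor cooling lost [OR]: Primary loop down=occurs, B coolant pump 2 malfunctions=not → at least one input occurs → occurs.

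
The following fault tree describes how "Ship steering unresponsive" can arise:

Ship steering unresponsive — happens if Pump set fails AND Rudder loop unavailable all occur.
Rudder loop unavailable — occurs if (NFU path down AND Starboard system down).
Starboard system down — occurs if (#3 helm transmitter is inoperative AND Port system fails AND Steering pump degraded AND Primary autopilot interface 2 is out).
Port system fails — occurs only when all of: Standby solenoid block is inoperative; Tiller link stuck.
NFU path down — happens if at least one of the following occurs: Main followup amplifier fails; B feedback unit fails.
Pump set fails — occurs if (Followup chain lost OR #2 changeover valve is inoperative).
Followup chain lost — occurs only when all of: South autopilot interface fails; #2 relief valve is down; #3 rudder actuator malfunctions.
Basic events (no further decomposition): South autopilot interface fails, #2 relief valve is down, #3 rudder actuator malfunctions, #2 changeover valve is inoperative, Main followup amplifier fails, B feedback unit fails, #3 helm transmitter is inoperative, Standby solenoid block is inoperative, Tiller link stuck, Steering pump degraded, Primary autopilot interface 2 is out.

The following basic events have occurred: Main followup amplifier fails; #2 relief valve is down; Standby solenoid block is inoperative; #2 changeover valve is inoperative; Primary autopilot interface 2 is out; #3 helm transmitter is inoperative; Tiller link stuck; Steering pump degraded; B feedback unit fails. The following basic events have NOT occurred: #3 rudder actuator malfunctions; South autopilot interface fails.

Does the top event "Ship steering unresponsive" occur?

Yes

Followup chain lost [AND]: South autopilot interface fails=not, #2 relief valve is down=occurs, #3 rudder actuator malfunctions=not → not all inputs occur → does not occur.
Pump set fails [OR]: Followup chain lost=not, #2 changeover valve is inoperative=occurs → at least one input occurs → occurs.
NFU path down [OR]: Main followup amplifier fails=occurs, B feedback unit fails=occurs → at least one input occurs → occurs.
Port system fails [AND]: Standby solenoid block is inoperative=occurs, Tiller link stuck=occurs → all inputs occur → occurs.
Starboard system down [AND]: #3 helm transmitter is inoperative=occurs, Port system fails=occurs, Steering pump degraded=occurs, Primary autopilot interface 2 is out=occurs → all inputs occur → occurs.
Rudder loop unavailable [AND]: NFU path down=occurs, Starboard system down=occurs → all inputs occur → occurs.
Ship steering unresponsive [AND]: Pump set fails=occurs, Rudder loop unavailable=occurs → all inputs occur → occurs.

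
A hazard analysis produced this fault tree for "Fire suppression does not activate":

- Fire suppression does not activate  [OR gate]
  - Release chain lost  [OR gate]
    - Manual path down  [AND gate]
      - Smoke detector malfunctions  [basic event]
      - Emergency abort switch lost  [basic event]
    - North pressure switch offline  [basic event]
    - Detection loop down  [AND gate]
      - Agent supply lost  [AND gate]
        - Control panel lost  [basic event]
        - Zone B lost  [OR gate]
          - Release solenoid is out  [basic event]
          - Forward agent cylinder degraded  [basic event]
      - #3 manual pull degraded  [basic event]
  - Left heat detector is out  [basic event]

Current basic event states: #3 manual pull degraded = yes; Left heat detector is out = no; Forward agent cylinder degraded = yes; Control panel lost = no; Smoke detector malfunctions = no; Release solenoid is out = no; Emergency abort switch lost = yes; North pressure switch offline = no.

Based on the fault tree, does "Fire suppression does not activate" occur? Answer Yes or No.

Manual path down [AND]: Smoke detector malfunctions=not, Emergency abort switch lost=occurs → not all inputs occur → does not occur.
Zone B lost [OR]: Release solenoid is out=not, Forward agent cylinder degraded=occurs → at least one input occurs → occurs.
Agent supply lost [AND]: Control panel lost=not, Zone B lost=occurs → not all inputs occur → does not occur.
Detection loop down [AND]: Agent supply lost=not, #3 manual pull degraded=occurs → not all inputs occur → does not occur.
Release chain lost [OR]: Manual path down=not, North pressure switch offline=not, Detection loop down=not → no input occurs → does not occur.
Fire suppression does not activate [OR]: Release chain lost=not, Left heat detector is out=not → no input occurs → does not occur.

No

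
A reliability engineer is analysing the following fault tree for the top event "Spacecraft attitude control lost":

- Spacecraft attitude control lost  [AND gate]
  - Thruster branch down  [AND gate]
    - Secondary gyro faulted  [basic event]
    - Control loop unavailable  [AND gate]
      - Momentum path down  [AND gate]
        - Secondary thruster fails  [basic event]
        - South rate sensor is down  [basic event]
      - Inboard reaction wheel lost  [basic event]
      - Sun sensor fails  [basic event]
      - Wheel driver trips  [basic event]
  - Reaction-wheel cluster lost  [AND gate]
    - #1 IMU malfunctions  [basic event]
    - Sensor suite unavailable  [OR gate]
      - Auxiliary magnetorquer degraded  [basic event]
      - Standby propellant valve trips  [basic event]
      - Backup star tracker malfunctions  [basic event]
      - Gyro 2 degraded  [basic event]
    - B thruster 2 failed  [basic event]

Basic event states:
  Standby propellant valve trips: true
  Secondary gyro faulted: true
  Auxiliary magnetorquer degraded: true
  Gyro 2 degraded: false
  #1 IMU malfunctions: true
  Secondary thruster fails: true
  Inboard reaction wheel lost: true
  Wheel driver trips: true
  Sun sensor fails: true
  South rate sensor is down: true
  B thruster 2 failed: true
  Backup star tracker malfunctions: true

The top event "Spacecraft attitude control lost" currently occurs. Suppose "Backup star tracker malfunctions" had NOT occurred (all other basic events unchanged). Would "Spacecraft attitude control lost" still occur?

Counterfactual: set "Backup star tracker malfunctions" to not occurred.
Momentum path down [AND]: Secondary thruster fails=occurs, South rate sensor is down=occurs → all inputs occur → occurs.
Control loop unavailable [AND]: Momentum path down=occurs, Inboard reaction wheel lost=occurs, Sun sensor fails=occurs, Wheel driver trips=occurs → all inputs occur → occurs.
Thruster branch down [AND]: Secondary gyro faulted=occurs, Control loop unavailable=occurs → all inputs occur → occurs.
Sensor suite unavailable [OR]: Auxiliary magnetorquer degraded=occurs, Standby propellant valve trips=occurs, Backup star tracker malfunctions=not, Gyro 2 degraded=not → at least one input occurs → occurs.
Reaction-wheel cluster lost [AND]: #1 IMU malfunctions=occurs, Sensor suite unavailable=occurs, B thruster 2 failed=occurs → all inputs occur → occurs.
Spacecraft attitude control lost [AND]: Thruster branch down=occurs, Reaction-wheel cluster lost=occurs → all inputs occur → occurs.

Yes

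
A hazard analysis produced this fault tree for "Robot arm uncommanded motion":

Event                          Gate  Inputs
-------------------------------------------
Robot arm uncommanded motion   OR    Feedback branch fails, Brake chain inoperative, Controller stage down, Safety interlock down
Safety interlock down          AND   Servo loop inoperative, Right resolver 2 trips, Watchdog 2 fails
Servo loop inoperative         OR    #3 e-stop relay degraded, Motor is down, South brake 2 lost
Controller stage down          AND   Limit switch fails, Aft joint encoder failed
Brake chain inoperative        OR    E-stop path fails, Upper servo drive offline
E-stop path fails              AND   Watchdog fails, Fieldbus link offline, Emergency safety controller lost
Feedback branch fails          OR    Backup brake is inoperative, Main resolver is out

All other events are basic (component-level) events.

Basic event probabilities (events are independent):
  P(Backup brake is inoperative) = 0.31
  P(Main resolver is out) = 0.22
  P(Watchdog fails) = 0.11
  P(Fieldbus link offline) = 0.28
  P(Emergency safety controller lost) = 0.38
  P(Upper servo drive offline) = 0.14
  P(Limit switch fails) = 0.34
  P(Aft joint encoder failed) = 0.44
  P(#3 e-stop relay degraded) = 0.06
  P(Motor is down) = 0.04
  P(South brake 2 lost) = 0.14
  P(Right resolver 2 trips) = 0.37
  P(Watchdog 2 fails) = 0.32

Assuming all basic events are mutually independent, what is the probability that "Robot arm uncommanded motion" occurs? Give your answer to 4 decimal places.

0.6213

P(Feedback branch fails) [OR] = 1 − (1−0.31) × (1−0.22) = 0.461800
P(E-stop path fails) [AND] = 0.11 × 0.28 × 0.38 = 0.011704
P(Brake chain inoperative) [OR] = 1 − (1−0.011704) × (1−0.14) = 0.150065
P(Controller stage down) [AND] = 0.34 × 0.44 = 0.149600
P(Servo loop inoperative) [OR] = 1 − (1−0.06) × (1−0.04) × (1−0.14) = 0.223936
P(Safety interlock down) [AND] = 0.223936 × 0.37 × 0.32 = 0.026514
P(Robot arm uncommanded motion) [OR] = 1 − (1−0.461800) × (1−0.150065) × (1−0.149600) × (1−0.026514) = 0.621311
Rounded to 4 decimal places: P(Robot arm uncommanded motion) ≈ 0.6213.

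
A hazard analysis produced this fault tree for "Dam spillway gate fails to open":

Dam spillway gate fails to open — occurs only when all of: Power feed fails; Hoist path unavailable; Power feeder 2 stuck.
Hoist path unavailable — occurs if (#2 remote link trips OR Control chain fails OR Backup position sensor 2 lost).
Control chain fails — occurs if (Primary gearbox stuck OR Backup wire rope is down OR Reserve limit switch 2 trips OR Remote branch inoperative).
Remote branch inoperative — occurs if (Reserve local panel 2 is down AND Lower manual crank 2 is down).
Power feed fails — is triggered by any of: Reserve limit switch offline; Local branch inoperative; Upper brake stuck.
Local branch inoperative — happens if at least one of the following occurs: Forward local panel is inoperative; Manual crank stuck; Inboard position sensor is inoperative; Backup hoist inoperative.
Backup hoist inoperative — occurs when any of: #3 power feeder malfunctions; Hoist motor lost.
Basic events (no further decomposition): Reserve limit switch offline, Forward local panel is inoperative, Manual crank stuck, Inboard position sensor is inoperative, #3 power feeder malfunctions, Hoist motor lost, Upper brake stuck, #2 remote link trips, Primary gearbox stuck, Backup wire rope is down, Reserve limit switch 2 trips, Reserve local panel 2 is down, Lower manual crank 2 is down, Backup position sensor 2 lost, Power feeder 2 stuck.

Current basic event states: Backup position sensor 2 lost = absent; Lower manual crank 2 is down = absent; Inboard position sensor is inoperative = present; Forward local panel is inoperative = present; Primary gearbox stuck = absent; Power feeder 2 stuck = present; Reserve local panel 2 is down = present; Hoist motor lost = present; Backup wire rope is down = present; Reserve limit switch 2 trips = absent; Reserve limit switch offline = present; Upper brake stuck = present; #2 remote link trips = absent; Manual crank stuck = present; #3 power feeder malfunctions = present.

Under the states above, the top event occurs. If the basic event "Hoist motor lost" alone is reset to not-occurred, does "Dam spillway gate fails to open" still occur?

Yes

Counterfactual: set "Hoist motor lost" to not occurred.
Backup hoist inoperative [OR]: #3 power feeder malfunctions=occurs, Hoist motor lost=not → at least one input occurs → occurs.
Local branch inoperative [OR]: Forward local panel is inoperative=occurs, Manual crank stuck=occurs, Inboard position sensor is inoperative=occurs, Backup hoist inoperative=occurs → at least one input occurs → occurs.
Power feed fails [OR]: Reserve limit switch offline=occurs, Local branch inoperative=occurs, Upper brake stuck=occurs → at least one input occurs → occurs.
Remote branch inoperative [AND]: Reserve local panel 2 is down=occurs, Lower manual crank 2 is down=not → not all inputs occur → does not occur.
Control chain fails [OR]: Primary gearbox stuck=not, Backup wire rope is down=occurs, Reserve limit switch 2 trips=not, Remote branch inoperative=not → at least one input occurs → occurs.
Hoist path unavailable [OR]: #2 remote link trips=not, Control chain fails=occurs, Backup position sensor 2 lost=not → at least one input occurs → occurs.
Dam spillway gate fails to open [AND]: Power feed fails=occurs, Hoist path unavailable=occurs, Power feeder 2 stuck=occurs → all inputs occur → occurs.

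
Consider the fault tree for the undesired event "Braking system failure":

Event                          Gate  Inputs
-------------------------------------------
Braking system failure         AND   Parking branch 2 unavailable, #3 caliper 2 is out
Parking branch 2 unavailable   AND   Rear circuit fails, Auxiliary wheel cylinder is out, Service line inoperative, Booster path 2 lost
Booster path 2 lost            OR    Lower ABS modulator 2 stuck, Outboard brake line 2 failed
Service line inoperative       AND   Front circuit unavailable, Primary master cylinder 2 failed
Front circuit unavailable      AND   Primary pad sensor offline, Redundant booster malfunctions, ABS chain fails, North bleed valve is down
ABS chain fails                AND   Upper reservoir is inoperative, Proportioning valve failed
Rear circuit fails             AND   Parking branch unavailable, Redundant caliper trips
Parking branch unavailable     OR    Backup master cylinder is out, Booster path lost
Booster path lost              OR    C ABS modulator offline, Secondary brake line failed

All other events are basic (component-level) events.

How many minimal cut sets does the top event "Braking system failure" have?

6

Booster path lost [OR]: union of children's cut sets → 2 cut set(s).
Parking branch unavailable [OR]: union of children's cut sets → 3 cut set(s).
Rear circuit fails [AND]: one cut set from each child combined → 3 × 1 = 3 cut set(s).
ABS chain fails [AND]: one cut set from each child combined → 1 × 1 = 1 cut set(s).
Front circuit unavailable [AND]: one cut set from each child combined → 1 × 1 × 1 × 1 = 1 cut set(s).
Service line inoperative [AND]: one cut set from each child combined → 1 × 1 = 1 cut set(s).
Booster path 2 lost [OR]: union of children's cut sets → 2 cut set(s).
Parking branch 2 unavailable [AND]: one cut set from each child combined → 3 × 1 × 1 × 2 = 6 cut set(s).
Braking system failure [AND]: one cut set from each child combined → 6 × 1 = 6 cut set(s).
Minimal cut sets: {#3 caliper 2 is out, Auxiliary wheel cylinder is out, Backup master cylinder is out, Lower ABS modulator 2 stuck, North bleed valve is down, Primary master cylinder 2 failed, Primary pad sensor offline, Proportioning valve failed, Redundant booster malfunctions, Redundant caliper trips, Upper reservoir is inoperative}; {#3 caliper 2 is out, Auxiliary wheel cylinder is out, Backup master cylinder is out, North bleed valve is down, Outboard brake line 2 failed, Primary master cylinder 2 failed, Primary pad sensor offline, Proportioning valve failed, Redundant booster malfunctions, Redundant caliper trips, Upper reservoir is inoperative}; {#3 caliper 2 is out, Auxiliary wheel cylinder is out, C ABS modulator offline, Lower ABS modulator 2 stuck, North bleed valve is down, Primary master cylinder 2 failed, Primary pad sensor offline, Proportioning valve failed, Redundant booster malfunctions, Redundant caliper trips, Upper reservoir is inoperative}; {#3 caliper 2 is out, Auxiliary wheel cylinder is out, C ABS modulator offline, North bleed valve is down, Outboard brake line 2 failed, Primary master cylinder 2 failed, Primary pad sensor offline, Proportioning valve failed, Redundant booster malfunctions, Redundant caliper trips, Upper reservoir is inoperative}; {#3 caliper 2 is out, Auxiliary wheel cylinder is out, Lower ABS modulator 2 stuck, North bleed valve is down, Primary master cylinder 2 failed, Primary pad sensor offline, Proportioning valve failed, Redundant booster malfunctions, Redundant caliper trips, Secondary brake line failed, Upper reservoir is inoperative}; {#3 caliper 2 is out, Auxiliary wheel cylinder is out, North bleed valve is down, Outboard brake line 2 failed, Primary master cylinder 2 failed, Primary pad sensor offline, Proportioning valve failed, Redundant booster malfunctions, Redundant caliper trips, Secondary brake line failed, Upper reservoir is inoperative}.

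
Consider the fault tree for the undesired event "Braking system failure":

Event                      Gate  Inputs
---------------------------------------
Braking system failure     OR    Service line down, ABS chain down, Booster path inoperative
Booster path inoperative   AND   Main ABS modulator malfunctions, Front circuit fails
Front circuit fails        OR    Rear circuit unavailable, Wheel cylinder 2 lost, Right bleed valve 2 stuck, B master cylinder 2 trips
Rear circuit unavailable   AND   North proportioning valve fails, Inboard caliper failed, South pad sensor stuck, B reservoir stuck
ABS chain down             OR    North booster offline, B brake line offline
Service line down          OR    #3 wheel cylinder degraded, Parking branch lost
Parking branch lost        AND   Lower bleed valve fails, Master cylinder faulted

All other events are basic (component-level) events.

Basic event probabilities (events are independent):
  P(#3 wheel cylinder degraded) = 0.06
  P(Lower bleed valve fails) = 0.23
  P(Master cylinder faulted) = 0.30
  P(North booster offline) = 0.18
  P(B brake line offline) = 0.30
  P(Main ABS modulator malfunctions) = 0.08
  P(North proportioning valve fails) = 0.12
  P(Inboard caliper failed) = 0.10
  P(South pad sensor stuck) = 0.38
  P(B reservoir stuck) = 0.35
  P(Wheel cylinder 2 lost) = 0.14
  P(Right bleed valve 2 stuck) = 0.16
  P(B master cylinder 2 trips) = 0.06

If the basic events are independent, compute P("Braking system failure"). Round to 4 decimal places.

0.5106

P(Parking branch lost) [AND] = 0.23 × 0.30 = 0.069000
P(Service line down) [OR] = 1 − (1−0.06) × (1−0.069000) = 0.124860
P(ABS chain down) [OR] = 1 − (1−0.18) × (1−0.30) = 0.426000
P(Rear circuit unavailable) [AND] = 0.12 × 0.10 × 0.38 × 0.35 = 0.001596
P(Front circuit fails) [OR] = 1 − (1−0.001596) × (1−0.14) × (1−0.16) × (1−0.06) = 0.322028
P(Booster path inoperative) [AND] = 0.08 × 0.322028 = 0.025762
P(Braking system failure) [OR] = 1 − (1−0.124860) × (1−0.426000) × (1−0.025762) = 0.510611
Rounded to 4 decimal places: P(Braking system failure) ≈ 0.5106.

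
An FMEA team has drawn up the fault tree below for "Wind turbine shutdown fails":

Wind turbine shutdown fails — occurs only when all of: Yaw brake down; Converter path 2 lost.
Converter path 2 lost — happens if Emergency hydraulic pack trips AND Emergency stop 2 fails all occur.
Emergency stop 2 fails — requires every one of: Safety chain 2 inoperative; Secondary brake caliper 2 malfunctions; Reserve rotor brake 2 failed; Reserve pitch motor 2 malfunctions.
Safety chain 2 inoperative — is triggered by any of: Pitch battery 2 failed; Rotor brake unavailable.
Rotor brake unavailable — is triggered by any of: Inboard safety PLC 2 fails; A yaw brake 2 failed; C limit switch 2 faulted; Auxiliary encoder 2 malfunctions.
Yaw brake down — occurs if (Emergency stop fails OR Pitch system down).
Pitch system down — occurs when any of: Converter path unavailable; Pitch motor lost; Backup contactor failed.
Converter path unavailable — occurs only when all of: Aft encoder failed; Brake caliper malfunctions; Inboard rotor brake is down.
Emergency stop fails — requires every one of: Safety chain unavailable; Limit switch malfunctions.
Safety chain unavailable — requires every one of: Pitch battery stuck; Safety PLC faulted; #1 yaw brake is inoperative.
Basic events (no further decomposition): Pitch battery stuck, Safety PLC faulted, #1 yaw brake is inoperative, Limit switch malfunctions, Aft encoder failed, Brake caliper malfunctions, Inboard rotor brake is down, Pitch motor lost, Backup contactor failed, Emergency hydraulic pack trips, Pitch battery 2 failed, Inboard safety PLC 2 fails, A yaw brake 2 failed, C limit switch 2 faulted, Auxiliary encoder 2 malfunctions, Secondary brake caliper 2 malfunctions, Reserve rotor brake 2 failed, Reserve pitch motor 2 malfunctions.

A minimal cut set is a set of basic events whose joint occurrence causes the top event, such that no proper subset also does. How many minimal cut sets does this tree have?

Safety chain unavailable [AND]: one cut set from each child combined → 1 × 1 × 1 = 1 cut set(s).
Emergency stop fails [AND]: one cut set from each child combined → 1 × 1 = 1 cut set(s).
Converter path unavailable [AND]: one cut set from each child combined → 1 × 1 × 1 = 1 cut set(s).
Pitch system down [OR]: union of children's cut sets → 3 cut set(s).
Yaw brake down [OR]: union of children's cut sets → 4 cut set(s).
Rotor brake unavailable [OR]: union of children's cut sets → 4 cut set(s).
Safety chain 2 inoperative [OR]: union of children's cut sets → 5 cut set(s).
Emergency stop 2 fails [AND]: one cut set from each child combined → 5 × 1 × 1 × 1 = 5 cut set(s).
Converter path 2 lost [AND]: one cut set from each child combined → 1 × 5 = 5 cut set(s).
Wind turbine shutdown fails [AND]: one cut set from each child combined → 4 × 5 = 20 cut set(s).

20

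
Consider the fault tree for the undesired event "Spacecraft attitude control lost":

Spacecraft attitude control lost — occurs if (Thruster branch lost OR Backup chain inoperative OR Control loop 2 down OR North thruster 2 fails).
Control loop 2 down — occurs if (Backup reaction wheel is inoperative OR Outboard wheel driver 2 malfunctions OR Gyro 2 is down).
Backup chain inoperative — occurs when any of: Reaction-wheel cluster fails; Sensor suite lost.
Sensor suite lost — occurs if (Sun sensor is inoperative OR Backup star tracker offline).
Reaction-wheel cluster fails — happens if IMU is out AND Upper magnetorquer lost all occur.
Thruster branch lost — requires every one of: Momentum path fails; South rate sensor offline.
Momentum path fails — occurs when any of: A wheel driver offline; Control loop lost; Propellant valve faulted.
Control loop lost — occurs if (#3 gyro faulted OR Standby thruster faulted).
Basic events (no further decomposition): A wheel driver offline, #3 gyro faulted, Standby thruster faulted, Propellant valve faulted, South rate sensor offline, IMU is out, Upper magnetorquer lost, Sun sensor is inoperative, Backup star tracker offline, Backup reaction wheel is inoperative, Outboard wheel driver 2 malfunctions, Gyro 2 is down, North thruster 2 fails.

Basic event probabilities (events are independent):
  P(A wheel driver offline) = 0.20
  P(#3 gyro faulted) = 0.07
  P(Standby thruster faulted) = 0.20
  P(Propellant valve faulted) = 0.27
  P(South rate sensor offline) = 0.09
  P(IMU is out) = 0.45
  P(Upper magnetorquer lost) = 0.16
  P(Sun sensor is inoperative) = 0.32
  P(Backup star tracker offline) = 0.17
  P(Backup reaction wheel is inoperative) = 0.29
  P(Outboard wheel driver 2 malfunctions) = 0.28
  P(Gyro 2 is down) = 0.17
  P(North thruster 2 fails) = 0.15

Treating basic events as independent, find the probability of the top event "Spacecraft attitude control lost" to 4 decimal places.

0.8207

P(Control loop lost) [OR] = 1 − (1−0.07) × (1−0.20) = 0.256000
P(Momentum path fails) [OR] = 1 − (1−0.20) × (1−0.256000) × (1−0.27) = 0.565504
P(Thruster branch lost) [AND] = 0.565504 × 0.09 = 0.050895
P(Reaction-wheel cluster fails) [AND] = 0.45 × 0.16 = 0.072000
P(Sensor suite lost) [OR] = 1 − (1−0.32) × (1−0.17) = 0.435600
P(Backup chain inoperative) [OR] = 1 − (1−0.072000) × (1−0.435600) = 0.476237
P(Control loop 2 down) [OR] = 1 − (1−0.29) × (1−0.28) × (1−0.17) = 0.575704
P(Spacecraft attitude control lost) [OR] = 1 − (1−0.050895) × (1−0.476237) × (1−0.575704) × (1−0.15) = 0.820718
Rounded to 4 decimal places: P(Spacecraft attitude control lost) ≈ 0.8207.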